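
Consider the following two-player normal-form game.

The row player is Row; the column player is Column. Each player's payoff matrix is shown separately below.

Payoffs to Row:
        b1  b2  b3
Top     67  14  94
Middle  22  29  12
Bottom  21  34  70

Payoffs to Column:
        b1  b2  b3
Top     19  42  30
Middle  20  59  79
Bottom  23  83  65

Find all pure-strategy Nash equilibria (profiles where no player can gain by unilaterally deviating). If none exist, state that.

For each player, find the best response to each opponent profile; mutual best responses are the pure NE.
Row against b1: payoffs 67, 22, 21 → best response Top.
Row against b2: payoffs 14, 29, 34 → best response Bottom.
Row against b3: payoffs 94, 12, 70 → best response Top.
Column against Top: payoffs 19, 42, 30 → best response b2.
Column against Middle: payoffs 20, 59, 79 → best response b3.
Column against Bottom: payoffs 23, 83, 65 → best response b2.
Mutual best responses: (Bottom, b2).

The unique pure-strategy Nash equilibrium is (Bottom, b2).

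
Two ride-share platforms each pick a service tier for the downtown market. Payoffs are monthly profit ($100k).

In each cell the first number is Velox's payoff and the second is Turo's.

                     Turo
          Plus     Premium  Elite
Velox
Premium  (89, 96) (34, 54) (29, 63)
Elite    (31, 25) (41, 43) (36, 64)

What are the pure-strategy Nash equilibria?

Velox against Plus: payoffs 89, 31 → best response Premium.
Velox against Premium: payoffs 34, 41 → best response Elite.
Velox against Elite: payoffs 29, 36 → best response Elite.
Turo against Premium: payoffs 96, 54, 63 → best response Plus.
Turo against Elite: payoffs 25, 43, 64 → best response Elite.
Mutual best responses: (Premium, Plus); (Elite, Elite).

Pure-strategy Nash equilibria: (Premium, Plus), (Elite, Elite)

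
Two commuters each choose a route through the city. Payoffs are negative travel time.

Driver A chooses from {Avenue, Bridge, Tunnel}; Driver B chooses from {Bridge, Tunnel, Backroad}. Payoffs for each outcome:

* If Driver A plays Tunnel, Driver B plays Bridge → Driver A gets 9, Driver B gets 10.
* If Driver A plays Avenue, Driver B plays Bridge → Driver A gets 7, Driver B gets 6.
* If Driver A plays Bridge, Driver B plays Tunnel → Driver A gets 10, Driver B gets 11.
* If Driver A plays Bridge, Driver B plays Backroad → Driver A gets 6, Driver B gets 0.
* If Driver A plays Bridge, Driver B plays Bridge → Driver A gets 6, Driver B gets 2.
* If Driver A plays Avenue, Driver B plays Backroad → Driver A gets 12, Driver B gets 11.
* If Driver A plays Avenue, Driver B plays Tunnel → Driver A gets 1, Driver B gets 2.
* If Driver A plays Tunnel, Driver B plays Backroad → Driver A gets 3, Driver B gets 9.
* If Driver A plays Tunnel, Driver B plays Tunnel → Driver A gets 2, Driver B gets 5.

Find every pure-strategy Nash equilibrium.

Driver A against Bridge: payoffs 7, 6, 9 → best response Tunnel.
Driver A against Tunnel: payoffs 1, 10, 2 → best response Bridge.
Driver A against Backroad: payoffs 12, 6, 3 → best response Avenue.
Driver B against Avenue: payoffs 6, 2, 11 → best response Backroad.
Driver B against Bridge: payoffs 2, 11, 0 → best response Tunnel.
Driver B against Tunnel: payoffs 10, 5, 9 → best response Bridge.
Mutual best responses: (Avenue, Backroad); (Bridge, Tunnel); (Tunnel, Bridge).

(Avenue, Backroad), (Bridge, Tunnel), (Tunnel, Bridge)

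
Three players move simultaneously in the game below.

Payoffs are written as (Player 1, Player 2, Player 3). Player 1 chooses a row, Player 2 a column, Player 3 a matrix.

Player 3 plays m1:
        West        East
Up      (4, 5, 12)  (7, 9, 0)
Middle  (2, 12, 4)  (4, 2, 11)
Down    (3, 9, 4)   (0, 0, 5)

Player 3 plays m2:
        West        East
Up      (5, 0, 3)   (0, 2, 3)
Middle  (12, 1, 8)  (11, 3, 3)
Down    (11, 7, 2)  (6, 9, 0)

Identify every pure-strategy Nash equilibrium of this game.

(Up, West, m1): Player 2 can switch to East (5 → 9). Not NE.
(Up, West, m2): Player 1 can switch to Middle (5 → 12). Not NE.
(Up, East, m1): Player 3 can switch to m2 (0 → 3). Not NE.
(Up, East, m2): Player 1 can switch to Middle (0 → 11). Not NE.
(Middle, West, m1): Player 1 can switch to Up (2 → 4). Not NE.
(Middle, West, m2): Player 2 can switch to East (1 → 3). Not NE.
(Middle, East, m1): Player 1 can switch to Up (4 → 7). Not NE.
(Middle, East, m2): Player 3 can switch to m1 (3 → 11). Not NE.
(Down, West, m1): Player 1 can switch to Up (3 → 4). Not NE.
(Down, West, m2): Player 1 can switch to Middle (11 → 12). Not NE.
(The remaining 2 profiles each have a profitable deviation by the same check.)

none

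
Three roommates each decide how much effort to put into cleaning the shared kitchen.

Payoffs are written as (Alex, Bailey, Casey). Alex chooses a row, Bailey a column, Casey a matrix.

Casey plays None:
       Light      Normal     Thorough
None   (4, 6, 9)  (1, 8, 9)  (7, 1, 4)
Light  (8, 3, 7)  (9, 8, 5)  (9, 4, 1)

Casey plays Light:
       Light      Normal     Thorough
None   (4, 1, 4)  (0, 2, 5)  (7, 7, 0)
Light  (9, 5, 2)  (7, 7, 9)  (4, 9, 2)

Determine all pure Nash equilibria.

Alex against (Light, None): payoffs 4, 8 → best response Light.
Alex against (Light, Light): payoffs 4, 9 → best response Light.
Alex against (Normal, None): payoffs 1, 9 → best response Light.
Alex against (Normal, Light): payoffs 0, 7 → best response Light.
Alex against (Thorough, None): payoffs 7, 9 → best response Light.
Alex against (Thorough, Light): payoffs 7, 4 → best response None.
Bailey against (None, None): payoffs 6, 8, 1 → best response Normal.
Bailey against (None, Light): payoffs 1, 2, 7 → best response Thorough.
Bailey against (Light, None): payoffs 3, 8, 4 → best response Normal.
Bailey against (Light, Light): payoffs 5, 7, 9 → best response Thorough.
Casey against (None, Light): payoffs 9, 4 → best response None.
Casey against (None, Normal): payoffs 9, 5 → best response None.
Casey against (None, Thorough): payoffs 4, 0 → best response None.
Casey against (Light, Light): payoffs 7, 2 → best response None.
Casey against (Light, Normal): payoffs 5, 9 → best response Light.
Casey against (Light, Thorough): payoffs 1, 2 → best response Light.
No profile is a mutual best response for all players.

This game has no pure Nash equilibrium.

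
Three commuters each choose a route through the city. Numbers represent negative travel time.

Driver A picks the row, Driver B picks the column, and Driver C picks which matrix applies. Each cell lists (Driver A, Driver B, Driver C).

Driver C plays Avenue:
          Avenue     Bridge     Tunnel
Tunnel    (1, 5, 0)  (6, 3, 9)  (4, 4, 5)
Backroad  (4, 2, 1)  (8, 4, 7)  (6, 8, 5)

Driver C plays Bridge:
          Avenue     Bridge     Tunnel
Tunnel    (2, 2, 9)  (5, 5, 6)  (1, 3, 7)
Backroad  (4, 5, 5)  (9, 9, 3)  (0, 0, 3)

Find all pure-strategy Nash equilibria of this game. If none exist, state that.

Check each profile: it is a Nash equilibrium iff no player can strictly gain by switching unilaterally.
(Tunnel, Avenue, Avenue): Driver A can switch to Backroad (1 → 4). Not NE.
(Tunnel, Avenue, Bridge): Driver A can switch to Backroad (2 → 4). Not NE.
(Tunnel, Bridge, Avenue): Driver A can switch to Backroad (6 → 8). Not NE.
(Tunnel, Bridge, Bridge): Driver A can switch to Backroad (5 → 9). Not NE.
(Tunnel, Tunnel, Avenue): Driver A can switch to Backroad (4 → 6). Not NE.
(Tunnel, Tunnel, Bridge): Driver B can switch to Bridge (3 → 5). Not NE.
(Backroad, Tunnel, Avenue): Driver A gets 6, best alternative 4; Driver B gets 8, best alternative 4; Driver C gets 5, best alternative 3. No profitable deviation — NE.
(The remaining 5 profiles each have a profitable deviation by the same check.)

(Backroad, Tunnel, Avenue)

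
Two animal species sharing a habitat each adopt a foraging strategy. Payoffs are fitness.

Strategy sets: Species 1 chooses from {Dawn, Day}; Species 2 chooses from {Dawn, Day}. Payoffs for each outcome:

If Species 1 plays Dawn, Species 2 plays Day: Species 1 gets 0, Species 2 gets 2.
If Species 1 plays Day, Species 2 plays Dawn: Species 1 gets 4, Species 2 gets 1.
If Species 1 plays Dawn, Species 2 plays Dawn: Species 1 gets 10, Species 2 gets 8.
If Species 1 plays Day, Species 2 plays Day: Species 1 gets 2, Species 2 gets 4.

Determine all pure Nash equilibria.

(Dawn, Dawn): Species 1 gets 10, best alternative 4; Species 2 gets 8, best alternative 2. No profitable deviation — NE.
(Dawn, Day): Species 1 can switch to Day (0 → 2). Not NE.
(Day, Dawn): Species 1 can switch to Dawn (4 → 10). Not NE.
(Day, Day): Species 1 gets 2, best alternative 0; Species 2 gets 4, best alternative 1. No profitable deviation — NE.

Pure-strategy Nash equilibria: (Dawn, Dawn); (Day, Day)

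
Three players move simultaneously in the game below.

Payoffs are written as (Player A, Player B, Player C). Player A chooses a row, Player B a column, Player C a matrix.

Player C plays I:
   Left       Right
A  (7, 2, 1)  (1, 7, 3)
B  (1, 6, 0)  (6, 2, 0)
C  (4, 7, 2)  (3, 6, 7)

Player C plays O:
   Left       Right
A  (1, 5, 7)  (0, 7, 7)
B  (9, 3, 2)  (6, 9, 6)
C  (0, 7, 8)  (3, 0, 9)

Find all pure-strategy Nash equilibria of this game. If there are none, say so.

Pure NE: (B, Right, O)

(A, Left, I): Player B can switch to Right (2 → 7). Not NE.
(A, Left, O): Player A can switch to B (1 → 9). Not NE.
(A, Right, I): Player A can switch to B (1 → 6). Not NE.
(A, Right, O): Player A can switch to B (0 → 6). Not NE.
(B, Left, I): Player A can switch to A (1 → 7). Not NE.
(B, Left, O): Player B can switch to Right (3 → 9). Not NE.
(B, Right, I): Player B can switch to Left (2 → 6). Not NE.
(B, Right, O): Player A gets 6, best alternative 3; Player B gets 9, best alternative 3; Player C gets 6, best alternative 0. No profitable deviation — NE.
(C, Left, I): Player A can switch to A (4 → 7). Not NE.
(The remaining 3 profiles each have a profitable deviation by the same check.)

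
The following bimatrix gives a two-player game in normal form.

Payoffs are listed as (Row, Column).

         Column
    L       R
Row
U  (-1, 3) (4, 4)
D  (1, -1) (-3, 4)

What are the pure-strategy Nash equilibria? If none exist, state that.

Pure NE: (U, R)

Check each profile: it is a Nash equilibrium iff no player can strictly gain by switching unilaterally.
(U, L): Row can switch to D (-1 → 1). Not NE.
(U, R): Row gets 4, best alternative -3; Column gets 4, best alternative 3. No profitable deviation — NE.
(D, L): Column can switch to R (-1 → 4). Not NE.
(D, R): Row can switch to U (-3 → 4). Not NE.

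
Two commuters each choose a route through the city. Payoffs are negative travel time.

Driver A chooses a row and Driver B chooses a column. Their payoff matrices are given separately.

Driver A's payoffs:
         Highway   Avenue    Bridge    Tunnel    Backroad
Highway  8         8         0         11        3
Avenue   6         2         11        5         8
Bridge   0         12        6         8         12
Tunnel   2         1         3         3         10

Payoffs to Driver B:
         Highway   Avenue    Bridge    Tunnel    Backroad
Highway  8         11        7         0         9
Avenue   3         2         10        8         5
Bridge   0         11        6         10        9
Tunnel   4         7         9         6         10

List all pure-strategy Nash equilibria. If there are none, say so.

(Avenue, Bridge) and (Bridge, Avenue)

For each player, find the best response to each opponent profile; mutual best responses are the pure NE.
Driver A against Highway: payoffs 8, 6, 0, 2 → best response Highway.
Driver A against Avenue: payoffs 8, 2, 12, 1 → best response Bridge.
Driver A against Bridge: payoffs 0, 11, 6, 3 → best response Avenue.
Driver A against Tunnel: payoffs 11, 5, 8, 3 → best response Highway.
Driver A against Backroad: payoffs 3, 8, 12, 10 → best response Bridge.
Driver B against Highway: payoffs 8, 11, 7, 0, 9 → best response Avenue.
Driver B against Avenue: payoffs 3, 2, 10, 8, 5 → best response Bridge.
Driver B against Bridge: payoffs 0, 11, 6, 10, 9 → best response Avenue.
Driver B against Tunnel: payoffs 4, 7, 9, 6, 10 → best response Backroad.
Mutual best responses: (Avenue, Bridge); (Bridge, Avenue).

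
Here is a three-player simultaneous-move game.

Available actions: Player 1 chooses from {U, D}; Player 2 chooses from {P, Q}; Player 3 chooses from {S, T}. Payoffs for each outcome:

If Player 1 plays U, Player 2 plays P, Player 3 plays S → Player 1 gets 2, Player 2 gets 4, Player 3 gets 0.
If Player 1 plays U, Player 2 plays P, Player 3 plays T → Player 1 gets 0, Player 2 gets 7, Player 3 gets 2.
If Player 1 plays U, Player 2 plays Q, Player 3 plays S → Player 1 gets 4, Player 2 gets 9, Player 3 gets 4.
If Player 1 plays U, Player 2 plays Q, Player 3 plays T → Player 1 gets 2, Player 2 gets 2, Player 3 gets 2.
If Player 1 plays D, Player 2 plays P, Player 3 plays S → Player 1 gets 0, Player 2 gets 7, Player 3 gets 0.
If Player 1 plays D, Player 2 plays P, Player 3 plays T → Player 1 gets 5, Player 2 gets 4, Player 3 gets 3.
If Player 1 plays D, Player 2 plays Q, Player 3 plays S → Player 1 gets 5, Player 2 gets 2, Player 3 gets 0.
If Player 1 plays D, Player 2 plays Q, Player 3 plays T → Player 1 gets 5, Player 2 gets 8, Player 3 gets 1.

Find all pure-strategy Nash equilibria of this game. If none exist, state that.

Mark each player's best response to every combination of opponents' strategies; a profile where every player is best-responding is a pure Nash equilibrium.
Player 1 against (P, S): payoffs 2, 0 → best response U.
Player 1 against (P, T): payoffs 0, 5 → best response D.
Player 1 against (Q, S): payoffs 4, 5 → best response D.
Player 1 against (Q, T): payoffs 2, 5 → best response D.
Player 2 against (U, S): payoffs 4, 9 → best response Q.
Player 2 against (U, T): payoffs 7, 2 → best response P.
Player 2 against (D, S): payoffs 7, 2 → best response P.
Player 2 against (D, T): payoffs 4, 8 → best response Q.
Player 3 against (U, P): payoffs 0, 2 → best response T.
Player 3 against (U, Q): payoffs 4, 2 → best response S.
Player 3 against (D, P): payoffs 0, 3 → best response T.
Player 3 against (D, Q): payoffs 0, 1 → best response T.
Mutual best responses: (D, Q, T).

(D, Q, T)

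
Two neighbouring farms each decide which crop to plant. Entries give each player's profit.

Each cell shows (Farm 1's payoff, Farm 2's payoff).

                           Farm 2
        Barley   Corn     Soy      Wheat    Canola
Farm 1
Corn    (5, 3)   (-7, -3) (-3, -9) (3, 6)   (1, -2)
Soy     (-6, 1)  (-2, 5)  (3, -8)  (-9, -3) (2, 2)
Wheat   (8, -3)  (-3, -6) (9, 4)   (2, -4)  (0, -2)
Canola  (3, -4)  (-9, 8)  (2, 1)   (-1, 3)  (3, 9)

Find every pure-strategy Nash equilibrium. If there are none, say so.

Farm 1 against Barley: payoffs 5, -6, 8, 3 → best response Wheat.
Farm 1 against Corn: payoffs -7, -2, -3, -9 → best response Soy.
Farm 1 against Soy: payoffs -3, 3, 9, 2 → best response Wheat.
Farm 1 against Wheat: payoffs 3, -9, 2, -1 → best response Corn.
Farm 1 against Canola: payoffs 1, 2, 0, 3 → best response Canola.
Farm 2 against Corn: payoffs 3, -3, -9, 6, -2 → best response Wheat.
Farm 2 against Soy: payoffs 1, 5, -8, -3, 2 → best response Corn.
Farm 2 against Wheat: payoffs -3, -6, 4, -4, -2 → best response Soy.
Farm 2 against Canola: payoffs -4, 8, 1, 3, 9 → best response Canola.
Mutual best responses: (Corn, Wheat); (Soy, Corn); (Wheat, Soy); (Canola, Canola).

(Corn, Wheat); (Soy, Corn); (Wheat, Soy); (Canola, Canola)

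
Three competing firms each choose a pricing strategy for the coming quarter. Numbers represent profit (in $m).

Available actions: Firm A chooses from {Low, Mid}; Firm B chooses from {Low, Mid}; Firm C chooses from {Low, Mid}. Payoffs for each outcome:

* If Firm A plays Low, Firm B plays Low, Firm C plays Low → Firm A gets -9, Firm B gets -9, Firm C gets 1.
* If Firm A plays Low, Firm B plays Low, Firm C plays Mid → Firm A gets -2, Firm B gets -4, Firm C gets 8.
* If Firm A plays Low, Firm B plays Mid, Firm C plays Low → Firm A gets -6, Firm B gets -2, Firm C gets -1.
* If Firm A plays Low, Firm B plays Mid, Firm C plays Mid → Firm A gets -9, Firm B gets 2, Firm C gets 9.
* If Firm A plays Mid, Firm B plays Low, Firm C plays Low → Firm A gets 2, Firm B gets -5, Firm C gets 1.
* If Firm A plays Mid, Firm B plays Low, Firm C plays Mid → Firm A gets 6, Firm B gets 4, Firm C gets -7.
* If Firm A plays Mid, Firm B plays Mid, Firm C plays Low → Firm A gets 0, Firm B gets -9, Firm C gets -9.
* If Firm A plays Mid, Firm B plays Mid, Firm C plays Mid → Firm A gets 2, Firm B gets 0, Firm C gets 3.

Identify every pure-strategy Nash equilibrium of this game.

Pure NE: (Mid, Low, Low)

(Low, Low, Low): Firm A can switch to Mid (-9 → 2). Not NE.
(Low, Low, Mid): Firm A can switch to Mid (-2 → 6). Not NE.
(Low, Mid, Low): Firm A can switch to Mid (-6 → 0). Not NE.
(Low, Mid, Mid): Firm A can switch to Mid (-9 → 2). Not NE.
(Mid, Low, Low): Firm A gets 2, best alternative -9; Firm B gets -5, best alternative -9; Firm C gets 1, best alternative -7. No profitable deviation — NE.
(Mid, Low, Mid): Firm C can switch to Low (-7 → 1). Not NE.
(Mid, Mid, Low): Firm B can switch to Low (-9 → -5). Not NE.
(Mid, Mid, Mid): Firm B can switch to Low (0 → 4). Not NE.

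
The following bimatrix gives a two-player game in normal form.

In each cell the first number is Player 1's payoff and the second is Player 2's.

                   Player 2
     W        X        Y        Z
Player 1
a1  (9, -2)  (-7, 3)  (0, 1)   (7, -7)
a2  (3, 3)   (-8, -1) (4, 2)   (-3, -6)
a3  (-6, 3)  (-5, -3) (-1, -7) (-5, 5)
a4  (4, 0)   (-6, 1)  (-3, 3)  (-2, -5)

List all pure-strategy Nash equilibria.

No pure-strategy Nash equilibrium.

For each player, find the best response to each opponent profile; mutual best responses are the pure NE.
Player 1 against W: payoffs 9, 3, -6, 4 → best response a1.
Player 1 against X: payoffs -7, -8, -5, -6 → best response a3.
Player 1 against Y: payoffs 0, 4, -1, -3 → best response a2.
Player 1 against Z: payoffs 7, -3, -5, -2 → best response a1.
Player 2 against a1: payoffs -2, 3, 1, -7 → best response X.
Player 2 against a2: payoffs 3, -1, 2, -6 → best response W.
Player 2 against a3: payoffs 3, -3, -7, 5 → best response Z.
Player 2 against a4: payoffs 0, 1, 3, -5 → best response Y.
No profile is a mutual best response for all players.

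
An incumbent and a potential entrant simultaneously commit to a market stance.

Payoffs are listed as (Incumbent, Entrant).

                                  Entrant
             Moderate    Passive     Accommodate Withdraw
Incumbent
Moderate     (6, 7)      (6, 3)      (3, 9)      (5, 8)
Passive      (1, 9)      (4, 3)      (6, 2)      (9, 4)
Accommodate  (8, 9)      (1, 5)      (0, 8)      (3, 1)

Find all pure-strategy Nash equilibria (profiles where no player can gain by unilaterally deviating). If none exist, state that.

(Accommodate, Moderate)

Check each profile: it is a Nash equilibrium iff no player can strictly gain by switching unilaterally.
(Moderate, Moderate): Incumbent can switch to Accommodate (6 → 8). Not NE.
(Moderate, Passive): Entrant can switch to Moderate (3 → 7). Not NE.
(Moderate, Accommodate): Incumbent can switch to Passive (3 → 6). Not NE.
(Moderate, Withdraw): Incumbent can switch to Passive (5 → 9). Not NE.
(Passive, Moderate): Incumbent can switch to Moderate (1 → 6). Not NE.
(Passive, Passive): Incumbent can switch to Moderate (4 → 6). Not NE.
(Passive, Accommodate): Entrant can switch to Moderate (2 → 9). Not NE.
(Passive, Withdraw): Entrant can switch to Moderate (4 → 9). Not NE.
(Accommodate, Moderate): Incumbent gets 8, best alternative 6; Entrant gets 9, best alternative 8. No profitable deviation — NE.
(The remaining 3 profiles each have a profitable deviation by the same check.)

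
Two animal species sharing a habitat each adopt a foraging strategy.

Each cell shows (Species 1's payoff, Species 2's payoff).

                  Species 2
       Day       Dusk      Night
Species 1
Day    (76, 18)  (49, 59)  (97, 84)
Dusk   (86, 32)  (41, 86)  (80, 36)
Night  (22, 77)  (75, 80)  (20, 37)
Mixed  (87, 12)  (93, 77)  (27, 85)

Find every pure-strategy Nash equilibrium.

Species 1 against Day: payoffs 76, 86, 22, 87 → best response Mixed.
Species 1 against Dusk: payoffs 49, 41, 75, 93 → best response Mixed.
Species 1 against Night: payoffs 97, 80, 20, 27 → best response Day.
Species 2 against Day: payoffs 18, 59, 84 → best response Night.
Species 2 against Dusk: payoffs 32, 86, 36 → best response Dusk.
Species 2 against Night: payoffs 77, 80, 37 → best response Dusk.
Species 2 against Mixed: payoffs 12, 77, 85 → best response Night.
Mutual best responses: (Day, Night).

The unique pure-strategy Nash equilibrium is (Day, Night).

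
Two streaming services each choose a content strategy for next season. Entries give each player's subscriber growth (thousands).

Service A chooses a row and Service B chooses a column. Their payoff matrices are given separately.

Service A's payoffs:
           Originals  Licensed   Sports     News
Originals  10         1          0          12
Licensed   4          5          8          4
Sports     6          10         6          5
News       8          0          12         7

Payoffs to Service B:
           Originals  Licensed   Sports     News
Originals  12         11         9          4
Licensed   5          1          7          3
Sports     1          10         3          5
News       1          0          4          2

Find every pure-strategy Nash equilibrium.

Service A against Originals: payoffs 10, 4, 6, 8 → best response Originals.
Service A against Licensed: payoffs 1, 5, 10, 0 → best response Sports.
Service A against Sports: payoffs 0, 8, 6, 12 → best response News.
Service A against News: payoffs 12, 4, 5, 7 → best response Originals.
Service B against Originals: payoffs 12, 11, 9, 4 → best response Originals.
Service B against Licensed: payoffs 5, 1, 7, 3 → best response Sports.
Service B against Sports: payoffs 1, 10, 3, 5 → best response Licensed.
Service B against News: payoffs 1, 0, 4, 2 → best response Sports.
Mutual best responses: (Originals, Originals); (Sports, Licensed); (News, Sports).

Pure-strategy Nash equilibria: (Originals, Originals); (Sports, Licensed); (News, Sports)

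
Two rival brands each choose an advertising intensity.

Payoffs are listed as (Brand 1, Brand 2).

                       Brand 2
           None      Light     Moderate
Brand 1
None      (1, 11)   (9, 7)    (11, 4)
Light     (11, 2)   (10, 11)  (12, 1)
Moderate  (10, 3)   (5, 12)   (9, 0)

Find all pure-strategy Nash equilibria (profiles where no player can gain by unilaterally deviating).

(Light, Light)

(None, None): Brand 1 can switch to Light (1 → 11). Not NE.
(None, Light): Brand 1 can switch to Light (9 → 10). Not NE.
(None, Moderate): Brand 1 can switch to Light (11 → 12). Not NE.
(Light, None): Brand 2 can switch to Light (2 → 11). Not NE.
(Light, Light): Brand 1 gets 10, best alternative 9; Brand 2 gets 11, best alternative 2. No profitable deviation — NE.
(Light, Moderate): Brand 2 can switch to None (1 → 2). Not NE.
(Moderate, None): Brand 1 can switch to Light (10 → 11). Not NE.
(Moderate, Light): Brand 1 can switch to None (5 → 9). Not NE.
(Moderate, Moderate): Brand 1 can switch to None (9 → 11). Not NE.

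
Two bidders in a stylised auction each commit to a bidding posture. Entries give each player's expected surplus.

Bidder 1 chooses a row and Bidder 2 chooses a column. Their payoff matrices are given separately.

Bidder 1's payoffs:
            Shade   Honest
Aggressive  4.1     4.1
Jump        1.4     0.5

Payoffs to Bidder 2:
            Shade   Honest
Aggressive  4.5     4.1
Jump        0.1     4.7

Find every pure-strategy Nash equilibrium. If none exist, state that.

(Aggressive, Shade)

Bidder 1 against Shade: payoffs 4.1, 1.4 → best response Aggressive.
Bidder 1 against Honest: payoffs 4.1, 0.5 → best response Aggressive.
Bidder 2 against Aggressive: payoffs 4.5, 4.1 → best response Shade.
Bidder 2 against Jump: payoffs 0.1, 4.7 → best response Honest.
Mutual best responses: (Aggressive, Shade).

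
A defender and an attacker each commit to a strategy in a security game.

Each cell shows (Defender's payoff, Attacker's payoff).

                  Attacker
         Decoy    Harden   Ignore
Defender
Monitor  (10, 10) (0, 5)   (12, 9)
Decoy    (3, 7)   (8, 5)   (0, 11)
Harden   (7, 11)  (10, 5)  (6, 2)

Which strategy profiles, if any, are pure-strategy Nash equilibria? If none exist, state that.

(Monitor, Decoy)

(Monitor, Decoy): Defender gets 10, best alternative 7; Attacker gets 10, best alternative 9. No profitable deviation — NE.
(Monitor, Harden): Defender can switch to Decoy (0 → 8). Not NE.
(Monitor, Ignore): Attacker can switch to Decoy (9 → 10). Not NE.
(Decoy, Decoy): Defender can switch to Monitor (3 → 10). Not NE.
(Decoy, Harden): Defender can switch to Harden (8 → 10). Not NE.
(Decoy, Ignore): Defender can switch to Monitor (0 → 12). Not NE.
(Harden, Decoy): Defender can switch to Monitor (7 → 10). Not NE.
(Harden, Harden): Attacker can switch to Decoy (5 → 11). Not NE.
(Harden, Ignore): Defender can switch to Monitor (6 → 12). Not NE.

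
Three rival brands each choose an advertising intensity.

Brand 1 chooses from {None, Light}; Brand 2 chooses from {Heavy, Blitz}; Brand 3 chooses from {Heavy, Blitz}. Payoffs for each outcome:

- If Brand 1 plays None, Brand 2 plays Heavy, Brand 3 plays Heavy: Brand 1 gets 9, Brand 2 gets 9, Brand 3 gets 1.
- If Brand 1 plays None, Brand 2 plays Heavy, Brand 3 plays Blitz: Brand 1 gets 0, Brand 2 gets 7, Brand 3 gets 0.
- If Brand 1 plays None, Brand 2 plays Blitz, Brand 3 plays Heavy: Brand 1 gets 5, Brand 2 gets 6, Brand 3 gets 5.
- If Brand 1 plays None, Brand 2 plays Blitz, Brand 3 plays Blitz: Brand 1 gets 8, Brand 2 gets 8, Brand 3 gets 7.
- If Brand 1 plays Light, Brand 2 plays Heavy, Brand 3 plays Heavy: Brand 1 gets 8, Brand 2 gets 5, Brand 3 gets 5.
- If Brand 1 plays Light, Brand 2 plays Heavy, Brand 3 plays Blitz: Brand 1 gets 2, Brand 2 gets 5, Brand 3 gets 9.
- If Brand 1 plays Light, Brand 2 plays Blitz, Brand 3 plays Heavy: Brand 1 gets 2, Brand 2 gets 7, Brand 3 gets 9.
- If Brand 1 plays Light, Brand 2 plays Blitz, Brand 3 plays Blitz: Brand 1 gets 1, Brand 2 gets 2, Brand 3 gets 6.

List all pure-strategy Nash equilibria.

Pure-strategy Nash equilibria: (None, Heavy, Heavy); (None, Blitz, Blitz); (Light, Heavy, Blitz)

Brand 1 against (Heavy, Heavy): payoffs 9, 8 → best response None.
Brand 1 against (Heavy, Blitz): payoffs 0, 2 → best response Light.
Brand 1 against (Blitz, Heavy): payoffs 5, 2 → best response None.
Brand 1 against (Blitz, Blitz): payoffs 8, 1 → best response None.
Brand 2 against (None, Heavy): payoffs 9, 6 → best response Heavy.
Brand 2 against (None, Blitz): payoffs 7, 8 → best response Blitz.
Brand 2 against (Light, Heavy): payoffs 5, 7 → best response Blitz.
Brand 2 against (Light, Blitz): payoffs 5, 2 → best response Heavy.
Brand 3 against (None, Heavy): payoffs 1, 0 → best response Heavy.
Brand 3 against (None, Blitz): payoffs 5, 7 → best response Blitz.
Brand 3 against (Light, Heavy): payoffs 5, 9 → best response Blitz.
Brand 3 against (Light, Blitz): payoffs 9, 6 → best response Heavy.
Mutual best responses: (None, Heavy, Heavy); (None, Blitz, Blitz); (Light, Heavy, Blitz).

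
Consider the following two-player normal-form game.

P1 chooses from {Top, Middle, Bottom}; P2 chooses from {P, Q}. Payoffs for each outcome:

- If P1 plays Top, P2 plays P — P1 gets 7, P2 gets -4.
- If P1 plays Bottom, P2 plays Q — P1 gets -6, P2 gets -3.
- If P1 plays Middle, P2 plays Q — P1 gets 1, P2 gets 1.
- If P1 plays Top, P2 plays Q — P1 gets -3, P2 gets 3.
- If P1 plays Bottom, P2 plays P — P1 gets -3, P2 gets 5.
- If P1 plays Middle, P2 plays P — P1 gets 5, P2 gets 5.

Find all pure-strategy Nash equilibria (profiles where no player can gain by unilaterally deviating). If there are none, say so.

(Top, P): P2 can switch to Q (-4 → 3). Not NE.
(Top, Q): P1 can switch to Middle (-3 → 1). Not NE.
(Middle, P): P1 can switch to Top (5 → 7). Not NE.
(Middle, Q): P2 can switch to P (1 → 5). Not NE.
(Bottom, P): P1 can switch to Top (-3 → 7). Not NE.
(Bottom, Q): P1 can switch to Top (-6 → -3). Not NE.

There is no pure-strategy Nash equilibrium.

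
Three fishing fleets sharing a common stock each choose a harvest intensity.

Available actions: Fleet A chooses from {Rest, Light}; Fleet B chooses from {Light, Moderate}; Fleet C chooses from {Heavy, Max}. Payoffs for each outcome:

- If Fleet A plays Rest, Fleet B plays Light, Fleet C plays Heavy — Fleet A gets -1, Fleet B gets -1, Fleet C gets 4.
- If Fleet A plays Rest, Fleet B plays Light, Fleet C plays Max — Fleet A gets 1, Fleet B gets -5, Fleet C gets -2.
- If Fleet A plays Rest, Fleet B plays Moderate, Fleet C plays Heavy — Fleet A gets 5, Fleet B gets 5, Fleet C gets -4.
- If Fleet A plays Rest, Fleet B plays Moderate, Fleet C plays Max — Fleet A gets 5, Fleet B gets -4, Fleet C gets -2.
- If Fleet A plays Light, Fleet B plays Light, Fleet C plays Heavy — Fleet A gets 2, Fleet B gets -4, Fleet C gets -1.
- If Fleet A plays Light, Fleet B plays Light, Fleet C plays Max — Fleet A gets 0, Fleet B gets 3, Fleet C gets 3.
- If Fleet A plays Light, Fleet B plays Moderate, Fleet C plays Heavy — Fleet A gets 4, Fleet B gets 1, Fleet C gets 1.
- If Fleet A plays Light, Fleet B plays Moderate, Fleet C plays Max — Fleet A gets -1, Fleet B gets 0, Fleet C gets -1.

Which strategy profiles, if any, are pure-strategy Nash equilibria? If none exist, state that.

Pure NE: (Rest, Moderate, Max)

Fleet A against (Light, Heavy): payoffs -1, 2 → best response Light.
Fleet A against (Light, Max): payoffs 1, 0 → best response Rest.
Fleet A against (Moderate, Heavy): payoffs 5, 4 → best response Rest.
Fleet A against (Moderate, Max): payoffs 5, -1 → best response Rest.
Fleet B against (Rest, Heavy): payoffs -1, 5 → best response Moderate.
Fleet B against (Rest, Max): payoffs -5, -4 → best response Moderate.
Fleet B against (Light, Heavy): payoffs -4, 1 → best response Moderate.
Fleet B against (Light, Max): payoffs 3, 0 → best response Light.
Fleet C against (Rest, Light): payoffs 4, -2 → best response Heavy.
Fleet C against (Rest, Moderate): payoffs -4, -2 → best response Max.
Fleet C against (Light, Light): payoffs -1, 3 → best response Max.
Fleet C against (Light, Moderate): payoffs 1, -1 → best response Heavy.
Mutual best responses: (Rest, Moderate, Max).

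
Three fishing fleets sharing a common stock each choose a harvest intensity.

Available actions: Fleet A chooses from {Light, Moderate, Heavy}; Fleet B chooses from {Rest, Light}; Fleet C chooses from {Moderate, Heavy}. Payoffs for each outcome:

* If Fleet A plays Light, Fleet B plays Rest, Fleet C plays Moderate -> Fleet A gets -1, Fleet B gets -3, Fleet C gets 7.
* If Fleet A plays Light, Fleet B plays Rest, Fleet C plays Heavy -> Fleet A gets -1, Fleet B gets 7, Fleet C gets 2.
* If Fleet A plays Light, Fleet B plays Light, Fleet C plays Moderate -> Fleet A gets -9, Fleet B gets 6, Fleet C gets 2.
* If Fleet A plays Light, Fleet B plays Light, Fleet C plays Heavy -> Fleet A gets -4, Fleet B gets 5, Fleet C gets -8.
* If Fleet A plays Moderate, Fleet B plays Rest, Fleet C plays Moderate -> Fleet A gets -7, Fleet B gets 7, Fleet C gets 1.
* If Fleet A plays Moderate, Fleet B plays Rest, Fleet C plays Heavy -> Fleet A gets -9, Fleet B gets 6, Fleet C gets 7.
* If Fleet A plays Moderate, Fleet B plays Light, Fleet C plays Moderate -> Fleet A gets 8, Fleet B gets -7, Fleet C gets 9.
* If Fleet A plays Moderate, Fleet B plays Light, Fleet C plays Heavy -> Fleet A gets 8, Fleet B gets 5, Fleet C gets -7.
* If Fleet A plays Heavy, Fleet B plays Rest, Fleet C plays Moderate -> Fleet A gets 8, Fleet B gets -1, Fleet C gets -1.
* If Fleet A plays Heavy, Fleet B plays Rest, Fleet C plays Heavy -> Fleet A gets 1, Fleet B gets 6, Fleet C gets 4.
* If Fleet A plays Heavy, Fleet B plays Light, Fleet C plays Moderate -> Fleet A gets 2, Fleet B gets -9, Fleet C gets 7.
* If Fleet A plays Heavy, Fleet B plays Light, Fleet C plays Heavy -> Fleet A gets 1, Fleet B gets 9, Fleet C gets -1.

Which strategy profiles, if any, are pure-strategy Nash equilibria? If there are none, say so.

(Light, Rest, Moderate): Fleet A can switch to Heavy (-1 → 8). Not NE.
(Light, Rest, Heavy): Fleet A can switch to Heavy (-1 → 1). Not NE.
(Light, Light, Moderate): Fleet A can switch to Moderate (-9 → 8). Not NE.
(Light, Light, Heavy): Fleet A can switch to Moderate (-4 → 8). Not NE.
(Moderate, Rest, Moderate): Fleet A can switch to Light (-7 → -1). Not NE.
(Moderate, Rest, Heavy): Fleet A can switch to Light (-9 → -1). Not NE.
(Moderate, Light, Moderate): Fleet B can switch to Rest (-7 → 7). Not NE.
(Moderate, Light, Heavy): Fleet B can switch to Rest (5 → 6). Not NE.
(Heavy, Rest, Moderate): Fleet C can switch to Heavy (-1 → 4). Not NE.
(Heavy, Rest, Heavy): Fleet B can switch to Light (6 → 9). Not NE.
(Heavy, Light, Moderate): Fleet A can switch to Moderate (2 → 8). Not NE.
(Heavy, Light, Heavy): Fleet A can switch to Moderate (1 → 8). Not NE.

There is no pure-strategy Nash equilibrium.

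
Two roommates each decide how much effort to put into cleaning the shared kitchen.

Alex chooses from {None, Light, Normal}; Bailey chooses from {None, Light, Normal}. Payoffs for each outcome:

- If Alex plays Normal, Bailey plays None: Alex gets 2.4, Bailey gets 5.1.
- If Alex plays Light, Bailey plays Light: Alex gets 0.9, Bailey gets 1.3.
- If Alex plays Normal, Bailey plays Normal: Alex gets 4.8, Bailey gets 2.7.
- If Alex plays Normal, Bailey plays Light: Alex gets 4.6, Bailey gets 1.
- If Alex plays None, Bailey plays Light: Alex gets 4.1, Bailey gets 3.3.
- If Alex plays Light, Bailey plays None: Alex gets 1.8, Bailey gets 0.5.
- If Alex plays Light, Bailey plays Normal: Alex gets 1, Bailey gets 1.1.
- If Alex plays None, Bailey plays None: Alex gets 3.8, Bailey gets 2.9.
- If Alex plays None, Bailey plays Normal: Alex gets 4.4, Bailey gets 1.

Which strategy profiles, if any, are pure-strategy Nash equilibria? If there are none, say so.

This game has no pure Nash equilibrium.

Alex against None: payoffs 3.8, 1.8, 2.4 → best response None.
Alex against Light: payoffs 4.1, 0.9, 4.6 → best response Normal.
Alex against Normal: payoffs 4.4, 1, 4.8 → best response Normal.
Bailey against None: payoffs 2.9, 3.3, 1 → best response Light.
Bailey against Light: payoffs 0.5, 1.3, 1.1 → best response Light.
Bailey against Normal: payoffs 5.1, 1, 2.7 → best response None.
No profile is a mutual best response for all players.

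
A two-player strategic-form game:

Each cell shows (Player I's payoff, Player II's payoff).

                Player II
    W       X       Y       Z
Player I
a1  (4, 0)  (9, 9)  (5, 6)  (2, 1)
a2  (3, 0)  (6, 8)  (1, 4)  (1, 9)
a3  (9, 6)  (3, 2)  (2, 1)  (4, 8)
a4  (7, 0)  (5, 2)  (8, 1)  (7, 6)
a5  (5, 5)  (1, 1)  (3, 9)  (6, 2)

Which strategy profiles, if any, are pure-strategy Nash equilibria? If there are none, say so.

(a1, X), (a4, Z)

Player I against W: payoffs 4, 3, 9, 7, 5 → best response a3.
Player I against X: payoffs 9, 6, 3, 5, 1 → best response a1.
Player I against Y: payoffs 5, 1, 2, 8, 3 → best response a4.
Player I against Z: payoffs 2, 1, 4, 7, 6 → best response a4.
Player II against a1: payoffs 0, 9, 6, 1 → best response X.
Player II against a2: payoffs 0, 8, 4, 9 → best response Z.
Player II against a3: payoffs 6, 2, 1, 8 → best response Z.
Player II against a4: payoffs 0, 2, 1, 6 → best response Z.
Player II against a5: payoffs 5, 1, 9, 2 → best response Y.
Mutual best responses: (a1, X); (a4, Z).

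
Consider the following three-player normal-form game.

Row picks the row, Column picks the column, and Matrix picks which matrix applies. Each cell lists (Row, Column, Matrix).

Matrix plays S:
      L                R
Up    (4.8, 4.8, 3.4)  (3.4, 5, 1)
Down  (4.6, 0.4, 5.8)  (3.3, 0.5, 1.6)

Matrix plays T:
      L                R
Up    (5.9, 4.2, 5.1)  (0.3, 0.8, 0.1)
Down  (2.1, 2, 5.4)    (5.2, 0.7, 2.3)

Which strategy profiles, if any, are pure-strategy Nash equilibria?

Pure-strategy Nash equilibria: (Up, L, T), (Up, R, S)

Row against (L, S): payoffs 4.8, 4.6 → best response Up.
Row against (L, T): payoffs 5.9, 2.1 → best response Up.
Row against (R, S): payoffs 3.4, 3.3 → best response Up.
Row against (R, T): payoffs 0.3, 5.2 → best response Down.
Column against (Up, S): payoffs 4.8, 5 → best response R.
Column against (Up, T): payoffs 4.2, 0.8 → best response L.
Column against (Down, S): payoffs 0.4, 0.5 → best response R.
Column against (Down, T): payoffs 2, 0.7 → best response L.
Matrix against (Up, L): payoffs 3.4, 5.1 → best response T.
Matrix against (Up, R): payoffs 1, 0.1 → best response S.
Matrix against (Down, L): payoffs 5.8, 5.4 → best response S.
Matrix against (Down, R): payoffs 1.6, 2.3 → best response T.
Mutual best responses: (Up, L, T); (Up, R, S).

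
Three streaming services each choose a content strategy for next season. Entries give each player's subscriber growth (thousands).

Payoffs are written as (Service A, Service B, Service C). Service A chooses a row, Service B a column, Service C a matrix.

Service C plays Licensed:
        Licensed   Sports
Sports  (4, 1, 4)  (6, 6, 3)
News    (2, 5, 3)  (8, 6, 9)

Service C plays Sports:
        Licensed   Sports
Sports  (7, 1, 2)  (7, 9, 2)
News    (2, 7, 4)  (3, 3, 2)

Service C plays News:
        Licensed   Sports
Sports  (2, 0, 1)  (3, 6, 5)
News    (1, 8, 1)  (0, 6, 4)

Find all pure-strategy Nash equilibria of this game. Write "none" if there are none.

The pure Nash equilibria are (Sports, Sports, News); (News, Sports, Licensed).

(Sports, Licensed, Licensed): Service B can switch to Sports (1 → 6). Not NE.
(Sports, Licensed, Sports): Service B can switch to Sports (1 → 9). Not NE.
(Sports, Licensed, News): Service B can switch to Sports (0 → 6). Not NE.
(Sports, Sports, Licensed): Service A can switch to News (6 → 8). Not NE.
(Sports, Sports, Sports): Service C can switch to Licensed (2 → 3). Not NE.
(Sports, Sports, News): Service A gets 3, best alternative 0; Service B gets 6, best alternative 0; Service C gets 5, best alternative 3. No profitable deviation — NE.
(News, Licensed, Licensed): Service A can switch to Sports (2 → 4). Not NE.
(News, Licensed, Sports): Service A can switch to Sports (2 → 7). Not NE.
(News, Licensed, News): Service A can switch to Sports (1 → 2). Not NE.
(News, Sports, Licensed): Service A gets 8, best alternative 6; Service B gets 6, best alternative 5; Service C gets 9, best alternative 4. No profitable deviation — NE.
(News, Sports, Sports): Service A can switch to Sports (3 → 7). Not NE.
(News, Sports, News): Service A can switch to Sports (0 → 3). Not NE.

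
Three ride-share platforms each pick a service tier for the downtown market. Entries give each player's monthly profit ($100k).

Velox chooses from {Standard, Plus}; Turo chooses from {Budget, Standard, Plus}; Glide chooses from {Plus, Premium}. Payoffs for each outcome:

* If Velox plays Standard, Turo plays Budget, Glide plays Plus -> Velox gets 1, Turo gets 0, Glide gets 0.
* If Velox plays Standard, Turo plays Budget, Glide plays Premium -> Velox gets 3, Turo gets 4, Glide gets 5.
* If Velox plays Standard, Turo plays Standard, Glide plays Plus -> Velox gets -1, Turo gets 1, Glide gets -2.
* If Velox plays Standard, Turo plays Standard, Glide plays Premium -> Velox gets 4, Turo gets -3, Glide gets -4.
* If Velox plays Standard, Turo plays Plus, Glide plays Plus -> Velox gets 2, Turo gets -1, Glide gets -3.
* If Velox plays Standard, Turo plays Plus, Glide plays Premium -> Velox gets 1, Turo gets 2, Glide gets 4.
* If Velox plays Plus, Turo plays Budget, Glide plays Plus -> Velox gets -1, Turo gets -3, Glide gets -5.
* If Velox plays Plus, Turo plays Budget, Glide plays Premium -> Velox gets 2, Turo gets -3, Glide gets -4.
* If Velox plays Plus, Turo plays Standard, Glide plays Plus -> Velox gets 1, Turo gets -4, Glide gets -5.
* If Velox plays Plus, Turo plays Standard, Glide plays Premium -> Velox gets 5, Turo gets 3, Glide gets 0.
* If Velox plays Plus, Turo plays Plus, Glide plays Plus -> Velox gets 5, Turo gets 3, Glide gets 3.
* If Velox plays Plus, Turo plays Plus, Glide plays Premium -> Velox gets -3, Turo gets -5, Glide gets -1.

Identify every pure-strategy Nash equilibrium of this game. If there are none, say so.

Mark each player's best response to every combination of opponents' strategies; a profile where every player is best-responding is a pure Nash equilibrium.
Velox against (Budget, Plus): payoffs 1, -1 → best response Standard.
Velox against (Budget, Premium): payoffs 3, 2 → best response Standard.
Velox against (Standard, Plus): payoffs -1, 1 → best response Plus.
Velox against (Standard, Premium): payoffs 4, 5 → best response Plus.
Velox against (Plus, Plus): payoffs 2, 5 → best response Plus.
Velox against (Plus, Premium): payoffs 1, -3 → best response Standard.
Turo against (Standard, Plus): payoffs 0, 1, -1 → best response Standard.
Turo against (Standard, Premium): payoffs 4, -3, 2 → best response Budget.
Turo against (Plus, Plus): payoffs -3, -4, 3 → best response Plus.
Turo against (Plus, Premium): payoffs -3, 3, -5 → best response Standard.
Glide against (Standard, Budget): payoffs 0, 5 → best response Premium.
Glide against (Standard, Standard): payoffs -2, -4 → best response Plus.
Glide against (Standard, Plus): payoffs -3, 4 → best response Premium.
Glide against (Plus, Budget): payoffs -5, -4 → best response Premium.
Glide against (Plus, Standard): payoffs -5, 0 → best response Premium.
Glide against (Plus, Plus): payoffs 3, -1 → best response Plus.
Mutual best responses: (Standard, Budget, Premium); (Plus, Standard, Premium); (Plus, Plus, Plus).

Pure-strategy Nash equilibria: (Standard, Budget, Premium), (Plus, Standard, Premium), (Plus, Plus, Plus)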